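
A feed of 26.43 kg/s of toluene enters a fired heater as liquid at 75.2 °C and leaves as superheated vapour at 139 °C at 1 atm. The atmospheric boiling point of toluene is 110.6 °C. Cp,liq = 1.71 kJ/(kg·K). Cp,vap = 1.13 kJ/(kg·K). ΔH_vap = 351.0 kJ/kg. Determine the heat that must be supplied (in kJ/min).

Q = 704000 kJ/min

liquid 75.2→110.6 °C: 60.534 kJ/kg
vaporisation at 110.6 °C: 351 kJ/kg
vapour 110.6→139 °C: 32.092 kJ/kg
Δh = 60.534 + 351 + 32.092 = 443.63 kJ/kg
Q = ṁ·Δh = 26.43 kg/s × 443.63 kJ/kg = 11725 kJ/s
|Q| = 11725 kW = 703500 kJ/min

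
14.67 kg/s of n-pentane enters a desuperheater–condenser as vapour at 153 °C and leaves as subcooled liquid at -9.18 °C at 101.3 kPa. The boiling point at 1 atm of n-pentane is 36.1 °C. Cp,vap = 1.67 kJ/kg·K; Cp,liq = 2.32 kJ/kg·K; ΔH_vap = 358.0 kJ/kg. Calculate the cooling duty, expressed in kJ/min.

Q_c = 579000 kJ/min

vapour 153→36.1 °C: -195.22 kJ/kg
condensation at 36.1 °C: -358 kJ/kg
liquid 36.1→-9.18 °C: -105.05 kJ/kg
Δh = -195.22 + -358 + -105.05 = -658.27 kJ/kg
Q = ṁ·Δh = 14.67 kg/s × -658.27 kJ/kg = -9656.9 kJ/s
|Q| = 9656.9 kW = 579410 kJ/min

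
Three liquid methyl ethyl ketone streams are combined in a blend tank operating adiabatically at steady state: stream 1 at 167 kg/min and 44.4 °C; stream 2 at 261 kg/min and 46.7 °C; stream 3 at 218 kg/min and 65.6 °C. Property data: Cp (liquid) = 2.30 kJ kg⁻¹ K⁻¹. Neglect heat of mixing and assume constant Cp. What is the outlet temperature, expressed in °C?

Adiabatic, steady state ⇒ Σ ṁᵢCp,ᵢ(T_out − Tᵢ) = 0
T_out = Σ ṁᵢCp,ᵢTᵢ / Σ ṁᵢCp,ᵢ
      = 77980 / 1485.8 = 52.483 °C

T_out = 52.5 °C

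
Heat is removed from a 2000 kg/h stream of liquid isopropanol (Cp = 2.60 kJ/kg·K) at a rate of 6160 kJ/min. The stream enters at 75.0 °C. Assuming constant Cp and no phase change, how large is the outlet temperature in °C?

T_out = 3.92 °C

Q = 6160 kJ/min = 369600 kJ/h
ΔT = Q/(ṁ·Cp) = 369600/(2000×2.60) = 71.077 K
T_out = 75.0 − 71.077 = 3.9231 °C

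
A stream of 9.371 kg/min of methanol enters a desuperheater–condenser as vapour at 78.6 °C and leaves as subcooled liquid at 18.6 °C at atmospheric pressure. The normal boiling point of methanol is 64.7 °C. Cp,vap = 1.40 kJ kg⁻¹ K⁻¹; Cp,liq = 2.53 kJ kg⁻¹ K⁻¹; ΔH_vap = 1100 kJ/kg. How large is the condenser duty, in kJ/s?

vapour 78.6→64.7 °C: -19.46 kJ/kg
condensation at 64.7 °C: -1100 kJ/kg
liquid 64.7→18.6 °C: -116.63 kJ/kg
Δh = -19.46 + -1100 + -116.63 = -1236.1 kJ/kg
Q = ṁ·Δh = 9.371 kg/min × -1236.1 kJ/kg = -11583 kJ/min
|Q| = 193.06 kW

Q_c = 193 kJ/s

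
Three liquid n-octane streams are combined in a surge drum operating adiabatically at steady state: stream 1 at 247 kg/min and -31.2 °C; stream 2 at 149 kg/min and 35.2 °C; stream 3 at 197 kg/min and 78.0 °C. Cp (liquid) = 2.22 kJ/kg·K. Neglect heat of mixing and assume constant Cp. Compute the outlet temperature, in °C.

T_out = 21.8 °C

Adiabatic, steady state ⇒ Σ ṁᵢCp,ᵢ(T_out − Tᵢ) = 0
T_out = Σ ṁᵢCp,ᵢTᵢ / Σ ṁᵢCp,ᵢ
      = 28648 / 1316.5 = 21.761 °C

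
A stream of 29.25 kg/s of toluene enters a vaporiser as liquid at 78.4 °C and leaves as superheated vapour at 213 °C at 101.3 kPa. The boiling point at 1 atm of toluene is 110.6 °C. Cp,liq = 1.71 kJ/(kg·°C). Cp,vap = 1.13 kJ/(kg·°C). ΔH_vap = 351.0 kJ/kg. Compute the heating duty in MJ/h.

Q = 54900 MJ/h

liquid 78.4→110.6 °C: 55.062 kJ/kg
vaporisation at 110.6 °C: 351 kJ/kg
vapour 110.6→213 °C: 115.71 kJ/kg
Δh = 55.062 + 351 + 115.71 = 521.77 kJ/kg
Q = ṁ·Δh = 29.25 kg/s × 521.77 kJ/kg = 15262 kJ/s
|Q| = 15262 kW = 54943 MJ/h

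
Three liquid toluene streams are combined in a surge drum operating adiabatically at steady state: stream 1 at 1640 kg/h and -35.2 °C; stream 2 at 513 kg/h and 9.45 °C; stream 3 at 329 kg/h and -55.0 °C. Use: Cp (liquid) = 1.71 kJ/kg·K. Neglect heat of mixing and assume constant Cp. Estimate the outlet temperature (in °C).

Energy balance with Q = 0: Σ ṁᵢCp,ᵢ(T_out − Tᵢ) = 0
T_out = Σ ṁᵢCp,ᵢTᵢ / Σ ṁᵢCp,ᵢ
      = -121370 / 4244.2 = -28.596 °C

T_out = -28.6 °C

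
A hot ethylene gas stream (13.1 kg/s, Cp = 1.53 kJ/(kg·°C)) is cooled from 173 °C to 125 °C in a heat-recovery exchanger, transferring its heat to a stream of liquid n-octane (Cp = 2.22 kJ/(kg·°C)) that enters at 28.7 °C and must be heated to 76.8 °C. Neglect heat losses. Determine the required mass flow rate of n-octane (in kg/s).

ṁ_c = 9.01 kg/s

Heat released by hot stream: Q = 13.1 × 1.53 × (173 − 125) = 962.06 kJ/s
Energy balance on cold side (adiabatic exchanger): Q = ṁ_c·Cp_c·(T_c,out − T_c,in)
ṁ_c = 962.06 / [2.22 × (76.8 − 28.7)] = 9.0096 kg/s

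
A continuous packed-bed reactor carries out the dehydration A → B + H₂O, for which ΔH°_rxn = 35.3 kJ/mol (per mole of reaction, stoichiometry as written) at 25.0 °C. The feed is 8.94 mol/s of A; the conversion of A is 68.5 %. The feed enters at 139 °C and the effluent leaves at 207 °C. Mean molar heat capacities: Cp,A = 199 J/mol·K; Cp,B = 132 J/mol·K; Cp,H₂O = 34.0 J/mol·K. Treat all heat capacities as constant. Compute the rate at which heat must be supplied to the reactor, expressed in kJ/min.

Q_in = 18000 kJ/min

Extent of reaction ξ = 0.685 × 8.94 = 6.1239 mol/s
Reaction term: ξ·ΔH°_rxn = 6.1239 × 35.3 = 216.17 kJ/s
Sensible, feed 139→25 °C: -202.81 kJ/s
Outlet flows (mol/s): A 2.8161, B 6.1239, H₂O 6.1239
Sensible, products 25→207 °C: 287.01 kJ/s
Q = ΔH = 300.37 kJ/s = 300.37 kW
Heat supplied = 18022 kJ/min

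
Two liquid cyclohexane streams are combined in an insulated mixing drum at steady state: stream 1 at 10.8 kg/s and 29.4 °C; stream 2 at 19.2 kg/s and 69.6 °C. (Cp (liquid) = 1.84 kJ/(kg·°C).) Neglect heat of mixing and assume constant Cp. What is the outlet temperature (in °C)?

T_out = 55.1 °C

No heat crosses the boundary, so H_out = H_in.
Σ ṁᵢCp,ᵢTᵢ = 10.8×1.84×29.4 + 19.2×1.84×69.6 = 3043.1
Σ ṁᵢCp,ᵢ = 10.8×1.84 + 19.2×1.84 = 55.2
T_out = 3043.1 / 55.2 = 55.128 °C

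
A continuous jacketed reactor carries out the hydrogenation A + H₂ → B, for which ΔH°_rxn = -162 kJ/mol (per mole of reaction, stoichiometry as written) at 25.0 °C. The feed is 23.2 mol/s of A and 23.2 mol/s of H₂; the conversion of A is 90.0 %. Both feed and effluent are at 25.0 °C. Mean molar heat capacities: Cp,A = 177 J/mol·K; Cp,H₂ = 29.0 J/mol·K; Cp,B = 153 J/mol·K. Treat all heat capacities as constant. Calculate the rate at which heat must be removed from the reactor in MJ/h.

Q_out = 12200 MJ/h

Extent of reaction ξ = 0.900 × 23.2 = 20.88 mol/s
Reaction term: ξ·ΔH°_rxn = 20.88 × -162 = -3382.6 kJ/s
Q = ΔH = -3382.6 kJ/s = -3382.6 kW
Heat removed = 12177 MJ/h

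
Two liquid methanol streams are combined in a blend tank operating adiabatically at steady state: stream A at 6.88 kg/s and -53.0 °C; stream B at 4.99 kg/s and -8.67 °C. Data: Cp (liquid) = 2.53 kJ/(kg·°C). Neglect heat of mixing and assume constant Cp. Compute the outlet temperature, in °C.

Energy balance with Q = 0: Σ ṁᵢCp,ᵢ(T_out − Tᵢ) = 0
Σ ṁᵢCp,ᵢTᵢ = 6.88×2.53×-53.0 + 4.99×2.53×-8.67 = -1032
Σ ṁᵢCp,ᵢ = 6.88×2.53 + 4.99×2.53 = 30.031
T_out = -1032 / 30.031 = -34.364 °C

T_out = -34.4 °C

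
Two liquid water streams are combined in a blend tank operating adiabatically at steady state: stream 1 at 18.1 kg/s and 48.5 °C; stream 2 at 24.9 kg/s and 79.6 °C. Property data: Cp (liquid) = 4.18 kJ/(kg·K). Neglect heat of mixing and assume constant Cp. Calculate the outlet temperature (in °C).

T_out = 66.5 °C

Energy balance with Q = 0: Σ ṁᵢCp,ᵢ(T_out − Tᵢ) = 0
T_out = Σ ṁᵢCp,ᵢTᵢ / Σ ṁᵢCp,ᵢ
      = 11954 / 179.74 = 66.509 °C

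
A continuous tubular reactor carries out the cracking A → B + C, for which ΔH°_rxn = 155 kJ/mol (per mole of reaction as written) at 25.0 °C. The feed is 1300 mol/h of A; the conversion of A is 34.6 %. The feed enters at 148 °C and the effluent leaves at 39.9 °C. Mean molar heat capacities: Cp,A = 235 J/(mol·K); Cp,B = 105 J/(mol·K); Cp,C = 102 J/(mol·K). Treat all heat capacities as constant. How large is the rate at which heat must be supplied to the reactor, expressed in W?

Q_in = 10100 W

Extent of reaction ξ = 0.346 × 1300 = 449.8 mol/h
Reaction term: ξ·ΔH°_rxn = 449.8 × 155 = 69719 kJ/h
Sensible, feed 148→25 °C: -37576 kJ/h
Outlet flows (mol/h): A 850.2, B 449.8, C 449.8
Sensible, products 25→39.9 °C: 4364.3 kJ/h
Q = ΔH = 36507 kJ/h = 10.141 kW
Heat supplied = 10141 W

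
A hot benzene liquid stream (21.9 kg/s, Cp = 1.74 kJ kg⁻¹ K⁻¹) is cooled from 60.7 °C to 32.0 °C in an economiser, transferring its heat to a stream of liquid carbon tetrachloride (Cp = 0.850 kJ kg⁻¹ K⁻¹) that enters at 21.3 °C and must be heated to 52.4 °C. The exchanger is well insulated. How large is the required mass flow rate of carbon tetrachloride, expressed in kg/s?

Heat released by hot stream: Q = 21.9 × 1.74 × (60.7 − 32.0) = 1093.6 kJ/s
Energy balance on cold side (adiabatic exchanger): Q = ṁ_c·Cp_c·(T_c,out − T_c,in)
ṁ_c = 1093.6 / [0.850 × (52.4 − 21.3)] = 41.371 kg/s

ṁ_c = 41.4 kg/s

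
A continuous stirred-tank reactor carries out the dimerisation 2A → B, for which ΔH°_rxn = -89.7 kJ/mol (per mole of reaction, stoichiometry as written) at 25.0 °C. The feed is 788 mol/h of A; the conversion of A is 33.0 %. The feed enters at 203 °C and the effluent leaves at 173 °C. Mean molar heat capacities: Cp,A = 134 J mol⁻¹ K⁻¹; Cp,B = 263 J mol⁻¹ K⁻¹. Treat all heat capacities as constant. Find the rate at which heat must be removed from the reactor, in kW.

Extent of reaction ξ = 0.330 × 788 / 2 = 130.02 mol/h
Reaction term: ξ·ΔH°_rxn = 130.02 × -89.7 = -11663 kJ/h
Sensible, feed 203→25 °C: -18795 kJ/h
Outlet flows (mol/h): A 527.96, B 130.02
Sensible, products 25→173 °C: 15531 kJ/h
Q = ΔH = -14927 kJ/h = -4.1463 kW
Heat removed = 4.1463 kW

Q_out = 4.15 kW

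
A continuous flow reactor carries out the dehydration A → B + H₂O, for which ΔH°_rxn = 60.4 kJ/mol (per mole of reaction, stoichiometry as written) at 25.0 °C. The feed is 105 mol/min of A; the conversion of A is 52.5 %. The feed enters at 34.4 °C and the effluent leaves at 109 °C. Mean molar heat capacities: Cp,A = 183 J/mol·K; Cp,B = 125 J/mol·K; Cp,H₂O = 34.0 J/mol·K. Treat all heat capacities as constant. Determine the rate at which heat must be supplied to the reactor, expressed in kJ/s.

Extent of reaction ξ = 0.525 × 105 = 55.125 mol/min
Reaction term: ξ·ΔH°_rxn = 55.125 × 60.4 = 3329.5 kJ/min
Sensible, feed 34.4→25 °C: -180.62 kJ/min
Outlet flows (mol/min): A 49.875, B 55.125, H₂O 55.125
Sensible, products 25→109 °C: 1502.9 kJ/min
Q = ΔH = 4651.9 kJ/min = 77.531 kW
Heat supplied = 77.531 kJ/s

Q_in = 77.5 kJ/s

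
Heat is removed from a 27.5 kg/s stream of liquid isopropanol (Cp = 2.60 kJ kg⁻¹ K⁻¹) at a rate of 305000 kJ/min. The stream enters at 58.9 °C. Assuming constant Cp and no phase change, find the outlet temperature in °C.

Q = 305000 kJ/min = 5083.3 kJ/s
ΔT = Q/(ṁ·Cp) = 5083.3/(27.5×2.60) = 71.096 K
T_out = 58.9 − 71.096 = -12.196 °C

T_out = -12.2 °C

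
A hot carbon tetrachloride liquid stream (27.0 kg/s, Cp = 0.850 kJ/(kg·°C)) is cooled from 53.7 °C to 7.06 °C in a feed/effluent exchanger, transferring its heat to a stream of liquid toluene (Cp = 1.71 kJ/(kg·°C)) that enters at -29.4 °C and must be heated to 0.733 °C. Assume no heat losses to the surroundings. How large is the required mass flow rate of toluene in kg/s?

Heat released by hot stream: Q = 27.0 × 0.850 × (53.7 − 7.06) = 1070.4 kJ/s
Energy balance on cold side (adiabatic exchanger): Q = ṁ_c·Cp_c·(T_c,out − T_c,in)
ṁ_c = 1070.4 / [1.71 × (0.733 − -29.4)] = 20.773 kg/s

ṁ_c = 20.8 kg/s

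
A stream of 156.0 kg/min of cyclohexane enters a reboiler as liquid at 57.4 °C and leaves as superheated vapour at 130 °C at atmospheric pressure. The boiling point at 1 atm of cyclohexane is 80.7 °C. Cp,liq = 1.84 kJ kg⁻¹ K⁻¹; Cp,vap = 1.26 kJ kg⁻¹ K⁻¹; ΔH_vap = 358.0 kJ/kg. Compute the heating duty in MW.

liquid 57.4→80.7 °C: 42.872 kJ/kg
vaporisation at 80.7 °C: 358 kJ/kg
vapour 80.7→130 °C: 62.118 kJ/kg
Δh = 42.872 + 358 + 62.118 = 462.99 kJ/kg
Q = ṁ·Δh = 156.0 kg/min × 462.99 kJ/kg = 72226 kJ/min
|Q| = 1203.8 kW = 1.2038 MW

Q = 1.20 MW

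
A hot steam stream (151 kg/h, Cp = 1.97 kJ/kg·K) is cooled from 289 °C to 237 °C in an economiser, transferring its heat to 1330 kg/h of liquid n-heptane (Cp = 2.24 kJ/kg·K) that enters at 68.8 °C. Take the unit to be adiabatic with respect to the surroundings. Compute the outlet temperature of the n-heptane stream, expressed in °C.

Heat released by hot stream: Q = 151 × 1.97 × (289 − 237) = 15468 kJ/h
Energy balance on cold side (adiabatic exchanger): Q = ṁ_c·Cp_c·(T_c,out − T_c,in)
T_c,out = 68.8 + 15468/(1330 × 2.24) = 73.992 °C

T_c,out = 74.0 °C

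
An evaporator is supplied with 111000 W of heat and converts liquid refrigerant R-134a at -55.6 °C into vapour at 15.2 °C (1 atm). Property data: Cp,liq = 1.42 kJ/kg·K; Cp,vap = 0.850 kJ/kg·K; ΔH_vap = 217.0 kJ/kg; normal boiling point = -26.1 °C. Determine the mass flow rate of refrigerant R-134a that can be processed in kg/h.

Δh = 1.42×(-26.1−-55.6) + 217.0 + 0.850×(15.2−-26.1) = 294 kJ/kg
Q = 111000 W = 111 kJ/s = 399600 kJ/h
ṁ = Q/Δh = 399600 / 294 = 1359.2 kg/h

ṁ = 1360 kg/h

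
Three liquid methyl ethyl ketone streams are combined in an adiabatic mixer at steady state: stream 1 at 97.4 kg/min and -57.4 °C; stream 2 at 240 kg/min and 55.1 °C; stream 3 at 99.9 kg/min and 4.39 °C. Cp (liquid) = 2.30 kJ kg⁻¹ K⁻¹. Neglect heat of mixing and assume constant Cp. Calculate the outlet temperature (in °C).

Energy balance with Q = 0: Σ ṁᵢCp,ᵢ(T_out − Tᵢ) = 0
Σ ṁᵢCp,ᵢTᵢ = 97.4×2.30×-57.4 + 240×2.30×55.1 + 99.9×2.30×4.39 = 18565
Σ ṁᵢCp,ᵢ = 97.4×2.30 + 240×2.30 + 99.9×2.30 = 1005.8
T_out = 18565 / 1005.8 = 18.458 °C

T_out = 18.5 °C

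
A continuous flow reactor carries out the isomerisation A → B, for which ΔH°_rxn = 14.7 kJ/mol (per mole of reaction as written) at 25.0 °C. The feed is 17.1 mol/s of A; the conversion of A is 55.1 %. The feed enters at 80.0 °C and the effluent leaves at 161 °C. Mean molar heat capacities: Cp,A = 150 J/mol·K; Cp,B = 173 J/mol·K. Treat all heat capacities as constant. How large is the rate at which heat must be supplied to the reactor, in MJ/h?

Q_in = 1350 MJ/h

Extent of reaction ξ = 0.551 × 17.1 = 9.4221 mol/s
Reaction term: ξ·ΔH°_rxn = 9.4221 × 14.7 = 138.5 kJ/s
Sensible, feed 80.0→25 °C: -141.07 kJ/s
Outlet flows (mol/s): A 7.6779, B 9.4221
Sensible, products 25→161 °C: 378.31 kJ/s
Q = ΔH = 375.74 kJ/s = 375.74 kW
Heat supplied = 1352.7 MJ/h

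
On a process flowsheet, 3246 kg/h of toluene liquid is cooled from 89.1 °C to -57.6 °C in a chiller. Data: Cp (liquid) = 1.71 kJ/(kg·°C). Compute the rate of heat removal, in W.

Q_c = 226000 W

Q = ṁ·Cp·ΔT = 3246 × 1.71 × (-57.6 − 89.1) = -814280 kJ/h
Converting: 814280 / 3600 s = 226.19 kW
Cooling duty = 226190 W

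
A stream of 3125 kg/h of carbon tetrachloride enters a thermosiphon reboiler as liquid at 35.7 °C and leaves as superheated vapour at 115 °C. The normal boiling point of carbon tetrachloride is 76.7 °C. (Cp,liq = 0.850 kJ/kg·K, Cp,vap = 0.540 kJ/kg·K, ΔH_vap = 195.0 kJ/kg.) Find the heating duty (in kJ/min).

Q = 13000 kJ/min

liquid 35.7→76.7 °C: 34.85 kJ/kg
vaporisation at 76.7 °C: 195 kJ/kg
vapour 76.7→115 °C: 20.682 kJ/kg
Δh = 34.85 + 195 + 20.682 = 250.53 kJ/kg
Q = ṁ·Δh = 3125 kg/h × 250.53 kJ/kg = 782910 kJ/h
|Q| = 217.48 kW = 13049 kJ/min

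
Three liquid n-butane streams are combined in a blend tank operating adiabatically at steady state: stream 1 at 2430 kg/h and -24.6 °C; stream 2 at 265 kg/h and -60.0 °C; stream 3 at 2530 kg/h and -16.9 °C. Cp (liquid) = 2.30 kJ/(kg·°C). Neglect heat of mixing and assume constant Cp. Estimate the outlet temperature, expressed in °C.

Adiabatic, steady state ⇒ Σ ṁᵢCp,ᵢ(T_out − Tᵢ) = 0
T_out = Σ ṁᵢCp,ᵢTᵢ / Σ ṁᵢCp,ᵢ
      = -272400 / 12018 = -22.667 °C

T_out = -22.7 °C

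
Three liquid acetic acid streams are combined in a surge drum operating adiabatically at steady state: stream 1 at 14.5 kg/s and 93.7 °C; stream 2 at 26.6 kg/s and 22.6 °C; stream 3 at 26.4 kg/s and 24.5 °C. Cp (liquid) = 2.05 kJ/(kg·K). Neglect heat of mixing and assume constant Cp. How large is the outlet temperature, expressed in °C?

Adiabatic, steady state ⇒ Σ ṁᵢCp,ᵢ(T_out − Tᵢ) = 0
T_out = Σ ṁᵢCp,ᵢTᵢ / Σ ṁᵢCp,ᵢ
      = 5343.6 / 138.38 = 38.616 °C

T_out = 38.6 °C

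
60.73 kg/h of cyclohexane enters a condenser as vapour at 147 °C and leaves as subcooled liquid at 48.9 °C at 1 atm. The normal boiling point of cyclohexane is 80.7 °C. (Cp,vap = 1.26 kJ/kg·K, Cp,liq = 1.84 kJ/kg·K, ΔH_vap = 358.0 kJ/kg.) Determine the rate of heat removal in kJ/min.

Q_c = 506 kJ/min

vapour 147→80.7 °C: -83.538 kJ/kg
condensation at 80.7 °C: -358 kJ/kg
liquid 80.7→48.9 °C: -58.512 kJ/kg
Δh = -83.538 + -358 + -58.512 = -500.05 kJ/kg
Q = ṁ·Δh = 60.73 kg/h × -500.05 kJ/kg = -30368 kJ/h
|Q| = 8.4356 kW = 506.13 kJ/min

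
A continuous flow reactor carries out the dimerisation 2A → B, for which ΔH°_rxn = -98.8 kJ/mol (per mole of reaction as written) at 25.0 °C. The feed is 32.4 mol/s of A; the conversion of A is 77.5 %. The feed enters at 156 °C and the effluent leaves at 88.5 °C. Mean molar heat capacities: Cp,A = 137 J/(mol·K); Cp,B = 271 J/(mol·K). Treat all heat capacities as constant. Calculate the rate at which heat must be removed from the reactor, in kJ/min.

Extent of reaction ξ = 0.775 × 32.4 / 2 = 12.555 mol/s
Reaction term: ξ·ΔH°_rxn = 12.555 × -98.8 = -1240.4 kJ/s
Sensible, feed 156→25 °C: -581.48 kJ/s
Outlet flows (mol/s): A 7.29, B 12.555
Sensible, products 25→88.5 °C: 279.47 kJ/s
Q = ΔH = -1542.4 kJ/s = -1542.4 kW
Heat removed = 92547 kJ/min

Q_out = 92500 kJ/min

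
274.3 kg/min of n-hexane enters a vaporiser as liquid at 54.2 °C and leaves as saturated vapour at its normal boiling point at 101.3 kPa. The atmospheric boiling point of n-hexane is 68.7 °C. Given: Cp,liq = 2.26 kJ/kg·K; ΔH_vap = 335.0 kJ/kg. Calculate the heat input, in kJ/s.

liquid 54.2→68.7 °C: 32.77 kJ/kg
vaporisation at 68.7 °C: 335 kJ/kg
Δh = 32.77 + 335 = 367.77 kJ/kg
Q = ṁ·Δh = 274.3 kg/min × 367.77 kJ/kg = 100880 kJ/min
|Q| = 1681.3 kW

Q = 1680 kJ/s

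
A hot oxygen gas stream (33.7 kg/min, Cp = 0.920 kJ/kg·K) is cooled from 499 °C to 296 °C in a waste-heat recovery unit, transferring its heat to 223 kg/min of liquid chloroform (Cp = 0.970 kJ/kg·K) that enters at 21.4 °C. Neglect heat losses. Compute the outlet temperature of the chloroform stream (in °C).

Heat released by hot stream: Q = 33.7 × 0.920 × (499 − 296) = 6293.8 kJ/min
Energy balance on cold side (adiabatic exchanger): Q = ṁ_c·Cp_c·(T_c,out − T_c,in)
T_c,out = 21.4 + 6293.8/(223 × 0.970) = 50.496 °C

T_c,out = 50.5 °C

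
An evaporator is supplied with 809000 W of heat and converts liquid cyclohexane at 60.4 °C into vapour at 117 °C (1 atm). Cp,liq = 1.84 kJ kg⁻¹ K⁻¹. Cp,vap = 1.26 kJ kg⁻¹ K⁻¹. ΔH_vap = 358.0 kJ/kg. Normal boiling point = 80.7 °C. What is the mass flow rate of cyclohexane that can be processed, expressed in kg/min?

ṁ = 110 kg/min

Δh = 1.84×(80.7−60.4) + 358.0 + 1.26×(117−80.7) = 441.09 kJ/kg
Q = 809000 W = 809 kJ/s = 48540 kJ/min
ṁ = Q/Δh = 48540 / 441.09 = 110.05 kg/min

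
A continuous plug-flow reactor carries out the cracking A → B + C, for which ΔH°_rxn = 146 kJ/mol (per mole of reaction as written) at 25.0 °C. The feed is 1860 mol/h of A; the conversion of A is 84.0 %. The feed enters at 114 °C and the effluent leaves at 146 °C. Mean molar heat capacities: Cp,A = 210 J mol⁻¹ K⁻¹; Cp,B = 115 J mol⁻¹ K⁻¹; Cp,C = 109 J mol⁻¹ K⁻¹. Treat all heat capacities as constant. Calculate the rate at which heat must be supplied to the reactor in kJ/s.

Q_in = 67.6 kJ/s

Extent of reaction ξ = 0.840 × 1860 = 1562.4 mol/h
Reaction term: ξ·ΔH°_rxn = 1562.4 × 146 = 228110 kJ/h
Sensible, feed 114→25 °C: -34763 kJ/h
Outlet flows (mol/h): A 297.6, B 1562.4, C 1562.4
Sensible, products 25→146 °C: 49909 kJ/h
Q = ΔH = 243260 kJ/h = 67.571 kW
Heat supplied = 67.571 kJ/s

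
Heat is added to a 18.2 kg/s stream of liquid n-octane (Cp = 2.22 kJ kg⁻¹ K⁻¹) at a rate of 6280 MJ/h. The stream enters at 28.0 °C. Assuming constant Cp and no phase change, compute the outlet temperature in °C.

T_out = 71.2 °C

Q = 6280 MJ/h = 1744.4 kJ/s
ΔT = Q/(ṁ·Cp) = 1744.4/(18.2×2.22) = 43.175 K
T_out = 28.0 + 43.175 = 71.175 °C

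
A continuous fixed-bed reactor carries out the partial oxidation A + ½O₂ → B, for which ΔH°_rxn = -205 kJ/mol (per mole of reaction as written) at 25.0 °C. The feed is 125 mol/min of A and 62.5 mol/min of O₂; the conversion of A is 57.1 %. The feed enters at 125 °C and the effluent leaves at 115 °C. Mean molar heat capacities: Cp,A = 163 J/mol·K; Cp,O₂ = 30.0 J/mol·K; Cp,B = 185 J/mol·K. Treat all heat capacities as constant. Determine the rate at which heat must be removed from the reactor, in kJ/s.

Q_out = 247 kJ/s

Extent of reaction ξ = 0.571 × 125 = 71.375 mol/min
Reaction term: ξ·ΔH°_rxn = 71.375 × -205 = -14632 kJ/min
Sensible, feed 125→25 °C: -2225 kJ/min
Outlet flows (mol/min): A 53.625, O₂ 26.812, B 71.375
Sensible, products 25→115 °C: 2047.5 kJ/min
Q = ΔH = -14809 kJ/min = -246.82 kW
Heat removed = 246.82 kJ/s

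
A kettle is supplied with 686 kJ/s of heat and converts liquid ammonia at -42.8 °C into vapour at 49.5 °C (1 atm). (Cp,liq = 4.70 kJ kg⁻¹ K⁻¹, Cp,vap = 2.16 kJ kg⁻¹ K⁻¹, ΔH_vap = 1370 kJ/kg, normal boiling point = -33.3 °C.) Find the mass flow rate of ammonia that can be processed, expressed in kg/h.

ṁ = 1550 kg/h

Δh = 4.70×(-33.3−-42.8) + 1370 + 2.16×(49.5−-33.3) = 1593.5 kJ/kg
Q = 686 kJ/s = 686 kJ/s = 2.4696e+06 kJ/h
ṁ = Q/Δh = 2.4696e+06 / 1593.5 = 1549.8 kg/h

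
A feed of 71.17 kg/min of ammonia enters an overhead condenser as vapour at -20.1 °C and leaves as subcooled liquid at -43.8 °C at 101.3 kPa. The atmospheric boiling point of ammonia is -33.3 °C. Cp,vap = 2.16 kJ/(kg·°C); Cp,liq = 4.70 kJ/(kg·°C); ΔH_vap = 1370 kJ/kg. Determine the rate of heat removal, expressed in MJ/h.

vapour -20.1→-33.3 °C: -28.512 kJ/kg
condensation at -33.3 °C: -1370 kJ/kg
liquid -33.3→-43.8 °C: -49.35 kJ/kg
Δh = -28.512 + -1370 + -49.35 = -1447.9 kJ/kg
Q = ṁ·Δh = 71.17 kg/min × -1447.9 kJ/kg = -103040 kJ/min
|Q| = 1717.4 kW = 6182.7 MJ/h

Q_c = 6180 MJ/h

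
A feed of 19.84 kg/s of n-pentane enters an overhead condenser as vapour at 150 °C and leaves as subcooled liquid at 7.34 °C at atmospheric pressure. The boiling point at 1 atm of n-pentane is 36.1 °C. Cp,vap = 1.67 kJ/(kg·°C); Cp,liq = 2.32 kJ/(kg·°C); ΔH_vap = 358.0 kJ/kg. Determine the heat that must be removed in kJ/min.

vapour 150→36.1 °C: -190.21 kJ/kg
condensation at 36.1 °C: -358 kJ/kg
liquid 36.1→7.34 °C: -66.723 kJ/kg
Δh = -190.21 + -358 + -66.723 = -614.94 kJ/kg
Q = ṁ·Δh = 19.84 kg/s × -614.94 kJ/kg = -12200 kJ/s
|Q| = 12200 kW = 732020 kJ/min

Q_c = 732000 kJ/min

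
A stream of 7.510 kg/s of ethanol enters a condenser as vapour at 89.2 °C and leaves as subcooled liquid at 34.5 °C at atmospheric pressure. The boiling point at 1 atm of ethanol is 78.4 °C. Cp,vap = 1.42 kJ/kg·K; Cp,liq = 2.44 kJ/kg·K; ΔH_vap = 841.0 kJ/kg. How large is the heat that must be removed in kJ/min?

Q_c = 434000 kJ/min

vapour 89.2→78.4 °C: -15.336 kJ/kg
condensation at 78.4 °C: -841 kJ/kg
liquid 78.4→34.5 °C: -107.12 kJ/kg
Δh = -15.336 + -841 + -107.12 = -963.45 kJ/kg
Q = ṁ·Δh = 7.510 kg/s × -963.45 kJ/kg = -7235.5 kJ/s
|Q| = 7235.5 kW = 434130 kJ/min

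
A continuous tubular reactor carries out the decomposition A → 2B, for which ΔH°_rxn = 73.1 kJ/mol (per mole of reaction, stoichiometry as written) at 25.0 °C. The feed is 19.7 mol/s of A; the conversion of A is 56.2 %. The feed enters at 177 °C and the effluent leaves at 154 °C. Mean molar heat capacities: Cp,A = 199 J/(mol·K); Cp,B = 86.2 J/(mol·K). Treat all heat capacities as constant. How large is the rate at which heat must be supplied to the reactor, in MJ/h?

Q_in = 2450 MJ/h

Extent of reaction ξ = 0.562 × 19.7 = 11.071 mol/s
Reaction term: ξ·ΔH°_rxn = 11.071 × 73.1 = 809.32 kJ/s
Sensible, feed 177→25 °C: -595.89 kJ/s
Outlet flows (mol/s): A 8.6286, B 22.143
Sensible, products 25→154 °C: 467.73 kJ/s
Q = ΔH = 681.16 kJ/s = 681.16 kW
Heat supplied = 2452.2 MJ/h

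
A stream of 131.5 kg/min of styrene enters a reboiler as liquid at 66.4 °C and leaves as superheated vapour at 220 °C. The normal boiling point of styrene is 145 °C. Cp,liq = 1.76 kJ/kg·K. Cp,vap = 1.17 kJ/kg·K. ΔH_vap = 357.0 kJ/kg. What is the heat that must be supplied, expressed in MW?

liquid 66.4→145 °C: 138.34 kJ/kg
vaporisation at 145 °C: 357 kJ/kg
vapour 145→220 °C: 87.75 kJ/kg
Δh = 138.34 + 357 + 87.75 = 583.09 kJ/kg
Q = ṁ·Δh = 131.5 kg/min × 583.09 kJ/kg = 76676 kJ/min
|Q| = 1277.9 kW = 1.2779 MW

Q = 1.28 MW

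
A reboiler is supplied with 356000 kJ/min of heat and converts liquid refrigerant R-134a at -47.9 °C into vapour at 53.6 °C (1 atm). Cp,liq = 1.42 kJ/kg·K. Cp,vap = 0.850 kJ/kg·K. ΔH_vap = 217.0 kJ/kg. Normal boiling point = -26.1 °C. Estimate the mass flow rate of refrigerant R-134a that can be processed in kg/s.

Δh = 1.42×(-26.1−-47.9) + 217.0 + 0.850×(53.6−-26.1) = 315.7 kJ/kg
Q = 356000 kJ/min = 5933.3 kJ/s = 5933.3 kJ/s
ṁ = Q/Δh = 5933.3 / 315.7 = 18.794 kg/s

ṁ = 18.8 kg/s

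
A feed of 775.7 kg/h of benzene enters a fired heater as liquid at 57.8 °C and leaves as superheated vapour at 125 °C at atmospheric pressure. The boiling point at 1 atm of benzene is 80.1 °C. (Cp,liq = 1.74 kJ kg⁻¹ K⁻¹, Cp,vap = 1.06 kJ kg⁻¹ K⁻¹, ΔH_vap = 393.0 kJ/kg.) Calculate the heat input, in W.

Q = 103000 W

liquid 57.8→80.1 °C: 38.802 kJ/kg
vaporisation at 80.1 °C: 393 kJ/kg
vapour 80.1→125 °C: 47.594 kJ/kg
Δh = 38.802 + 393 + 47.594 = 479.4 kJ/kg
Q = ṁ·Δh = 775.7 kg/h × 479.4 kJ/kg = 371870 kJ/h
|Q| = 103.3 kW = 103300 W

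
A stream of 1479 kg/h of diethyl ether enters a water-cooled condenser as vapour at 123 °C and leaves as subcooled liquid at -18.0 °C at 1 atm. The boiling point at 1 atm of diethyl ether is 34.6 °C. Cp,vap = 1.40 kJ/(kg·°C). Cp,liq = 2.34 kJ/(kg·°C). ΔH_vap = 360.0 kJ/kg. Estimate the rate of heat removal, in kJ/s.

vapour 123→34.6 °C: -123.76 kJ/kg
condensation at 34.6 °C: -360 kJ/kg
liquid 34.6→-18.0 °C: -123.08 kJ/kg
Δh = -123.76 + -360 + -123.08 = -606.84 kJ/kg
Q = ṁ·Δh = 1479 kg/h × -606.84 kJ/kg = -897520 kJ/h
|Q| = 249.31 kW

Q_c = 249 kJ/s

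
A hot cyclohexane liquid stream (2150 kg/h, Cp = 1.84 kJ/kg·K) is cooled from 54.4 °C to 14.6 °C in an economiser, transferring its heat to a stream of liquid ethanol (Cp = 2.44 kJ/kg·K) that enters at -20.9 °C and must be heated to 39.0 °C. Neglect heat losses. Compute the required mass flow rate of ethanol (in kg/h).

Heat released by hot stream: Q = 2150 × 1.84 × (54.4 − 14.6) = 157450 kJ/h
Energy balance on cold side (adiabatic exchanger): Q = ṁ_c·Cp_c·(T_c,out − T_c,in)
ṁ_c = 157450 / [2.44 × (39.0 − -20.9)] = 1077.3 kg/h

ṁ_c = 1080 kg/h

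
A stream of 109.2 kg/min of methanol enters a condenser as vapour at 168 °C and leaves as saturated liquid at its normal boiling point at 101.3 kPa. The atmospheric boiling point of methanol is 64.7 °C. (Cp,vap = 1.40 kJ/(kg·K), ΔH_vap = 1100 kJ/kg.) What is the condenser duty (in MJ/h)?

Q_c = 8150 MJ/h

vapour 168→64.7 °C: -144.62 kJ/kg
condensation at 64.7 °C: -1100 kJ/kg
Δh = -144.62 + -1100 = -1244.6 kJ/kg
Q = ṁ·Δh = 109.2 kg/min × -1244.6 kJ/kg = -135910 kJ/min
|Q| = 2265.2 kW = 8154.8 MJ/h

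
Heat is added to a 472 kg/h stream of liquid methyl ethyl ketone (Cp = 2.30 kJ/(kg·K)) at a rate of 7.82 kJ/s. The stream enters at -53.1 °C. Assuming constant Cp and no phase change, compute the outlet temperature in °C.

T_out = -27.2 °C

Q = 7.82 kJ/s = 28152 kJ/h
ΔT = Q/(ṁ·Cp) = 28152/(472×2.30) = 25.932 K
T_out = -53.1 + 25.932 = -27.168 °C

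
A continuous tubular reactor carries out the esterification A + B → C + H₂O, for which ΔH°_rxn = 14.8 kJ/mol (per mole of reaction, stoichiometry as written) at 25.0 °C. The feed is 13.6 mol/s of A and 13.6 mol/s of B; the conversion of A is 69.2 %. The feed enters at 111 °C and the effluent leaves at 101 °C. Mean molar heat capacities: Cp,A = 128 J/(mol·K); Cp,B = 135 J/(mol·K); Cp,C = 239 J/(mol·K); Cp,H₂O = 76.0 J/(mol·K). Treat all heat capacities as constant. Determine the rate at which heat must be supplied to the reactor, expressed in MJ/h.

Q_in = 507 MJ/h

Extent of reaction ξ = 0.692 × 13.6 = 9.4112 mol/s
Reaction term: ξ·ΔH°_rxn = 9.4112 × 14.8 = 139.29 kJ/s
Sensible, feed 111→25 °C: -307.6 kJ/s
Outlet flows (mol/s): A 4.1888, B 4.1888, C 9.4112, H₂O 9.4112
Sensible, products 25→101 °C: 309.03 kJ/s
Q = ΔH = 140.71 kJ/s = 140.71 kW
Heat supplied = 506.56 MJ/h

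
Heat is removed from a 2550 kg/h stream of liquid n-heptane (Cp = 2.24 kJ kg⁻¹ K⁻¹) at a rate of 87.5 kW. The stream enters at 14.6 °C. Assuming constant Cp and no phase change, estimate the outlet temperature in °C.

T_out = -40.5 °C

Q = 87.5 kW = 315000 kJ/h
ΔT = Q/(ṁ·Cp) = 315000/(2550×2.24) = 55.147 K
T_out = 14.6 − 55.147 = -40.547 °C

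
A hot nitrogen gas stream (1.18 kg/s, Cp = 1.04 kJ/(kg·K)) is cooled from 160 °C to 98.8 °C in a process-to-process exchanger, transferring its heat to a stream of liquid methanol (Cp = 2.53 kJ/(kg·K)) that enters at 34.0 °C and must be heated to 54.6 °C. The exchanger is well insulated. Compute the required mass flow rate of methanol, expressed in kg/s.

ṁ_c = 1.44 kg/s

Heat released by hot stream: Q = 1.18 × 1.04 × (160 − 98.8) = 75.105 kJ/s
Energy balance on cold side (adiabatic exchanger): Q = ṁ_c·Cp_c·(T_c,out − T_c,in)
ṁ_c = 75.105 / [2.53 × (54.6 − 34.0)] = 1.441 kg/s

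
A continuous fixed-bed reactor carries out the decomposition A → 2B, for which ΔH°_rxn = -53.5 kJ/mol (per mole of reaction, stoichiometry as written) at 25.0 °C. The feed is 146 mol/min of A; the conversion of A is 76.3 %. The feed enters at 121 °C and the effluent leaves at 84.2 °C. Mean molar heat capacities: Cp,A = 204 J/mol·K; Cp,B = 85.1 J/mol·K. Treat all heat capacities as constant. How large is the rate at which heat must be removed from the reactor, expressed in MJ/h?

Extent of reaction ξ = 0.763 × 146 = 111.4 mol/min
Reaction term: ξ·ΔH°_rxn = 111.4 × -53.5 = -5959.8 kJ/min
Sensible, feed 121→25 °C: -2859.3 kJ/min
Outlet flows (mol/min): A 34.602, B 222.8
Sensible, products 25→84.2 °C: 1540.3 kJ/min
Q = ΔH = -7278.7 kJ/min = -121.31 kW
Heat removed = 436.72 MJ/h

Q_out = 437 MJ/h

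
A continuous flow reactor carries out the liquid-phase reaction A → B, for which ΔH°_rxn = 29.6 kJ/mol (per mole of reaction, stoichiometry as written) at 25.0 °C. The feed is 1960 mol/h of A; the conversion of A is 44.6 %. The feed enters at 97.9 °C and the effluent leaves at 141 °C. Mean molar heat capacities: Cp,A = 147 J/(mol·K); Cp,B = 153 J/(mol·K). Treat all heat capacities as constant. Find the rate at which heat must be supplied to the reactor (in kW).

Q_in = 10.8 kW

Extent of reaction ξ = 0.446 × 1960 = 874.16 mol/h
Reaction term: ξ·ΔH°_rxn = 874.16 × 29.6 = 25875 kJ/h
Sensible, feed 97.9→25 °C: -21004 kJ/h
Outlet flows (mol/h): A 1085.8, B 874.16
Sensible, products 25→141 °C: 34030 kJ/h
Q = ΔH = 38902 kJ/h = 10.806 kW
Heat supplied = 10.806 kW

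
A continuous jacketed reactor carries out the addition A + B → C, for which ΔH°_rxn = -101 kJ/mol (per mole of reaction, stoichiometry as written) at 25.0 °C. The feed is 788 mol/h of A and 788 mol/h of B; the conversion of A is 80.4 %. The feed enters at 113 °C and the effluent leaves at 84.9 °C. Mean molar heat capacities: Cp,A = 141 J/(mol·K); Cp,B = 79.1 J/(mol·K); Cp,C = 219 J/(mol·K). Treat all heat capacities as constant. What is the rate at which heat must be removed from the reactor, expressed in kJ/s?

Q_out = 19.1 kJ/s

Extent of reaction ξ = 0.804 × 788 = 633.55 mol/h
Reaction term: ξ·ΔH°_rxn = 633.55 × -101 = -63989 kJ/h
Sensible, feed 113→25 °C: -15263 kJ/h
Outlet flows (mol/h): A 154.45, B 154.45, C 633.55
Sensible, products 25→84.9 °C: 10347 kJ/h
Q = ΔH = -68904 kJ/h = -19.14 kW
Heat removed = 19.14 kJ/s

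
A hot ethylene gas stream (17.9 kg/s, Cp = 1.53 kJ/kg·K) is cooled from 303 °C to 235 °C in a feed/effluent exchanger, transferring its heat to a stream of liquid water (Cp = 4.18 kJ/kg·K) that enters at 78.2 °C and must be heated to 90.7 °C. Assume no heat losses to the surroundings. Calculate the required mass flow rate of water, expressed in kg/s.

Heat released by hot stream: Q = 17.9 × 1.53 × (303 − 235) = 1862.3 kJ/s
Energy balance on cold side (adiabatic exchanger): Q = ṁ_c·Cp_c·(T_c,out − T_c,in)
ṁ_c = 1862.3 / [4.18 × (90.7 − 78.2)] = 35.642 kg/s

ṁ_c = 35.6 kg/s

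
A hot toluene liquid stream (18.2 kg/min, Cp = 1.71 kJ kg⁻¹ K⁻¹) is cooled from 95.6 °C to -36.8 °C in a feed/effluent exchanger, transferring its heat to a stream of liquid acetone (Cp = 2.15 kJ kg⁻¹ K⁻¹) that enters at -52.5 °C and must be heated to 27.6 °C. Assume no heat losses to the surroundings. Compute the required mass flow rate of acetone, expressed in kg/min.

Heat released by hot stream: Q = 18.2 × 1.71 × (95.6 − -36.8) = 4120.6 kJ/min
Energy balance on cold side (adiabatic exchanger): Q = ṁ_c·Cp_c·(T_c,out − T_c,in)
ṁ_c = 4120.6 / [2.15 × (27.6 − -52.5)] = 23.927 kg/min

ṁ_c = 23.9 kg/min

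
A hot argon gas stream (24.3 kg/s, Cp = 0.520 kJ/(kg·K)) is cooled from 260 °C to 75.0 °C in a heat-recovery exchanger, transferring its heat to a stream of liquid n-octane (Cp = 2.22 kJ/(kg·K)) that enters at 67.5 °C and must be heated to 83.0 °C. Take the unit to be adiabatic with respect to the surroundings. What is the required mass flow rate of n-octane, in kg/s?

Heat released by hot stream: Q = 24.3 × 0.520 × (260 − 75.0) = 2337.7 kJ/s
Energy balance on cold side (adiabatic exchanger): Q = ṁ_c·Cp_c·(T_c,out − T_c,in)
ṁ_c = 2337.7 / [2.22 × (83.0 − 67.5)] = 67.935 kg/s

ṁ_c = 67.9 kg/s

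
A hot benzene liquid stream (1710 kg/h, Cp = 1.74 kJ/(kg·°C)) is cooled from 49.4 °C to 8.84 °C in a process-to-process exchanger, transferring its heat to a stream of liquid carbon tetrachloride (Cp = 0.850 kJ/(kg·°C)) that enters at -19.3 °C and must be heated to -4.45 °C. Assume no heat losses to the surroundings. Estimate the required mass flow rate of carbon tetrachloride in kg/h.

Heat released by hot stream: Q = 1710 × 1.74 × (49.4 − 8.84) = 120680 kJ/h
Energy balance on cold side (adiabatic exchanger): Q = ṁ_c·Cp_c·(T_c,out − T_c,in)
ṁ_c = 120680 / [0.850 × (-4.45 − -19.3)] = 9560.9 kg/h

ṁ_c = 9560 kg/h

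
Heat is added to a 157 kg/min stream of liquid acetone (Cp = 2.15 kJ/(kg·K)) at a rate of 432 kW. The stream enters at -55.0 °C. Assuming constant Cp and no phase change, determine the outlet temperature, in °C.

T_out = 21.8 °C

Q = 432 kW = 25920 kJ/min
ΔT = Q/(ṁ·Cp) = 25920/(157×2.15) = 76.789 K
T_out = -55.0 + 76.789 = 21.789 °C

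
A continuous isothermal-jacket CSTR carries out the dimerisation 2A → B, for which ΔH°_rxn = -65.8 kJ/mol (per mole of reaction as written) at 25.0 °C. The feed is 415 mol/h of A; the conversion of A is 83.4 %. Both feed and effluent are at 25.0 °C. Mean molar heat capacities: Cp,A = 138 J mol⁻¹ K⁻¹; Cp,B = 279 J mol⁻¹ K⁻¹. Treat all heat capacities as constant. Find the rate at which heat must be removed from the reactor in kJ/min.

Q_out = 190 kJ/min

Extent of reaction ξ = 0.834 × 415 / 2 = 173.05 mol/h
Reaction term: ξ·ΔH°_rxn = 173.05 × -65.8 = -11387 kJ/h
Q = ΔH = -11387 kJ/h = -3.1631 kW
Heat removed = 189.78 kJ/min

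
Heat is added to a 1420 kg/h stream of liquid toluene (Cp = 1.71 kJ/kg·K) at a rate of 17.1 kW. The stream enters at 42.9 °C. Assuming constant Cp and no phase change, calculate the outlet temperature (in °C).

Q = 17.1 kW = 61560 kJ/h
ΔT = Q/(ṁ·Cp) = 61560/(1420×1.71) = 25.352 K
T_out = 42.9 + 25.352 = 68.252 °C

T_out = 68.3 °C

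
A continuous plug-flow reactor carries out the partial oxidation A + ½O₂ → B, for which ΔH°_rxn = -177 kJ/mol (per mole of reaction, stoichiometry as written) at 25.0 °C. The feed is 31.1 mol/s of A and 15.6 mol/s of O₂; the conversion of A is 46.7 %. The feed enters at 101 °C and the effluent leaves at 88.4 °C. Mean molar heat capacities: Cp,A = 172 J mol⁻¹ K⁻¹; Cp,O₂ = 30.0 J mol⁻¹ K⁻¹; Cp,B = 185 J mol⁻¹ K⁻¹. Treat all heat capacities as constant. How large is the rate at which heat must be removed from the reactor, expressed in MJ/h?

Q_out = 9520 MJ/h

Extent of reaction ξ = 0.467 × 31.1 = 14.524 mol/s
Reaction term: ξ·ΔH°_rxn = 14.524 × -177 = -2570.7 kJ/s
Sensible, feed 101→25 °C: -442.11 kJ/s
Outlet flows (mol/s): A 16.576, O₂ 8.3381, B 14.524
Sensible, products 25→88.4 °C: 366.97 kJ/s
Q = ΔH = -2645.8 kJ/s = -2645.8 kW
Heat removed = 9525 MJ/h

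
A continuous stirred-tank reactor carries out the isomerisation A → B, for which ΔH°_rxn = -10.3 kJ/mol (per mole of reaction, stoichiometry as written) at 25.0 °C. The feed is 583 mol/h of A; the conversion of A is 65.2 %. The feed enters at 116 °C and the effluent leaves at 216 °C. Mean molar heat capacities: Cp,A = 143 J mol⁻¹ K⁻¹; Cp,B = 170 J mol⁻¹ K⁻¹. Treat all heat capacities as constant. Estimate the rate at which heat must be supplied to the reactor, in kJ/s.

Q_in = 1.77 kJ/s

Extent of reaction ξ = 0.652 × 583 = 380.12 mol/h
Reaction term: ξ·ΔH°_rxn = 380.12 × -10.3 = -3915.2 kJ/h
Sensible, feed 116→25 °C: -7586.6 kJ/h
Outlet flows (mol/h): A 202.88, B 380.12
Sensible, products 25→216 °C: 17884 kJ/h
Q = ΔH = 6382 kJ/h = 1.7728 kW
Heat supplied = 1.7728 kJ/s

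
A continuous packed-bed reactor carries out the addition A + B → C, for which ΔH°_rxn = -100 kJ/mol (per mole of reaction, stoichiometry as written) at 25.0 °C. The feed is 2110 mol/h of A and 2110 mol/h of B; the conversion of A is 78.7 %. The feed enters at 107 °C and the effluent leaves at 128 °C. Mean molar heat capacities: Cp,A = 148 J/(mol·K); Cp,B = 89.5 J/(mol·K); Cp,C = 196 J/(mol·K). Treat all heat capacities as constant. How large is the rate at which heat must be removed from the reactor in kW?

Extent of reaction ξ = 0.787 × 2110 = 1660.6 mol/h
Reaction term: ξ·ΔH°_rxn = 1660.6 × -100 = -166060 kJ/h
Sensible, feed 107→25 °C: -41092 kJ/h
Outlet flows (mol/h): A 449.43, B 449.43, C 1660.6
Sensible, products 25→128 °C: 44518 kJ/h
Q = ΔH = -162630 kJ/h = -45.175 kW
Heat removed = 45.175 kW

Q_out = 45.2 kW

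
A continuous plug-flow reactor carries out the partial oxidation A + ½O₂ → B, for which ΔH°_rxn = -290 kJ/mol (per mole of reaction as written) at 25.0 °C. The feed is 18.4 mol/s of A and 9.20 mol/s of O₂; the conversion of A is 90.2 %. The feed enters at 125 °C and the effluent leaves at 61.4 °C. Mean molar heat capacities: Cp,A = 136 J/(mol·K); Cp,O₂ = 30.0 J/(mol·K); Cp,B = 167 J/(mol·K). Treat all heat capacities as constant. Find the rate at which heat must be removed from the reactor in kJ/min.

Extent of reaction ξ = 0.902 × 18.4 = 16.597 mol/s
Reaction term: ξ·ΔH°_rxn = 16.597 × -290 = -4813.1 kJ/s
Sensible, feed 125→25 °C: -277.84 kJ/s
Outlet flows (mol/s): A 1.8032, O₂ 0.9016, B 16.597
Sensible, products 25→61.4 °C: 110.8 kJ/s
Q = ΔH = -4980.1 kJ/s = -4980.1 kW
Heat removed = 298810 kJ/min

Q_out = 299000 kJ/min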